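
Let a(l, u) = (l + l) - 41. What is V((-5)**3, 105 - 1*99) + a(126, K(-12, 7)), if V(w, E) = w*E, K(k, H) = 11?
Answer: -539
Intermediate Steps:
a(l, u) = -41 + 2*l (a(l, u) = 2*l - 41 = -41 + 2*l)
V(w, E) = E*w
V((-5)**3, 105 - 1*99) + a(126, K(-12, 7)) = (105 - 1*99)*(-5)**3 + (-41 + 2*126) = (105 - 99)*(-125) + (-41 + 252) = 6*(-125) + 211 = -750 + 211 = -539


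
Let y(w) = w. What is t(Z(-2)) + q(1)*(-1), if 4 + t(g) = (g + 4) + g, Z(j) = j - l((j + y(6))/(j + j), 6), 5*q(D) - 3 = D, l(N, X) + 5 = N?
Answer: 36/5 ≈ 7.2000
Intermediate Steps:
l(N, X) = -5 + N
q(D) = 3/5 + D/5
Z(j) = 5 + j - (6 + j)/(2*j) (Z(j) = j - (-5 + (j + 6)/(j + j)) = j - (-5 + (6 + j)/((2*j))) = j - (-5 + (6 + j)*(1/(2*j))) = j - (-5 + (6 + j)/(2*j)) = j + (5 - (6 + j)/(2*j)) = 5 + j - (6 + j)/(2*j))
t(g) = 2*g (t(g) = -4 + ((g + 4) + g) = -4 + ((4 + g) + g) = -4 + (4 + 2*g) = 2*g)
t(Z(-2)) + q(1)*(-1) = 2*(9/2 - 2 - 3/(-2)) + (3/5 + (1/5)*1)*(-1) = 2*(9/2 - 2 - 3*(-1/2)) + (3/5 + 1/5)*(-1) = 2*(9/2 - 2 + 3/2) + (4/5)*(-1) = 2*4 - 4/5 = 8 - 4/5 = 36/5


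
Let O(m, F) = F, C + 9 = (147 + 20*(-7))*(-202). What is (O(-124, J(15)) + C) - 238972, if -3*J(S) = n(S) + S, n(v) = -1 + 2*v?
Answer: -721229/3 ≈ -2.4041e+5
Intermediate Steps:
C = -1423 (C = -9 + (147 + 20*(-7))*(-202) = -9 + (147 - 140)*(-202) = -9 + 7*(-202) = -9 - 1414 = -1423)
J(S) = ⅓ - S (J(S) = -((-1 + 2*S) + S)/3 = -(-1 + 3*S)/3 = ⅓ - S)
(O(-124, J(15)) + C) - 238972 = ((⅓ - 1*15) - 1423) - 238972 = ((⅓ - 15) - 1423) - 238972 = (-44/3 - 1423) - 238972 = -4313/3 - 238972 = -721229/3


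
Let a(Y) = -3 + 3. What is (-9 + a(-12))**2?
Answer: 81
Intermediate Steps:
a(Y) = 0
(-9 + a(-12))**2 = (-9 + 0)**2 = (-9)**2 = 81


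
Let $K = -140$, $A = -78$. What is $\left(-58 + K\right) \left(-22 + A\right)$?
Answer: $19800$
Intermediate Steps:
$\left(-58 + K\right) \left(-22 + A\right) = \left(-58 - 140\right) \left(-22 - 78\right) = \left(-198\right) \left(-100\right) = 19800$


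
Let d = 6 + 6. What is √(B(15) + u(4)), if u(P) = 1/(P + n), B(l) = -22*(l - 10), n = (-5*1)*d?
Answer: I*√86254/28 ≈ 10.489*I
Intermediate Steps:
d = 12
n = -60 (n = -5*1*12 = -5*12 = -60)
B(l) = 220 - 22*l (B(l) = -22*(-10 + l) = 220 - 22*l)
u(P) = 1/(-60 + P) (u(P) = 1/(P - 60) = 1/(-60 + P))
√(B(15) + u(4)) = √((220 - 22*15) + 1/(-60 + 4)) = √((220 - 330) + 1/(-56)) = √(-110 - 1/56) = √(-6161/56) = I*√86254/28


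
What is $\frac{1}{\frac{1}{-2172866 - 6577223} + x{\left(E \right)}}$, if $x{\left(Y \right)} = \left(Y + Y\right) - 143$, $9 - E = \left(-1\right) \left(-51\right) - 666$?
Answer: $\frac{8750089}{9668848344} \approx 0.00090498$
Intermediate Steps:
$E = 624$ ($E = 9 - \left(\left(-1\right) \left(-51\right) - 666\right) = 9 - \left(51 - 666\right) = 9 - -615 = 9 + 615 = 624$)
$x{\left(Y \right)} = -143 + 2 Y$ ($x{\left(Y \right)} = 2 Y - 143 = -143 + 2 Y$)
$\frac{1}{\frac{1}{-2172866 - 6577223} + x{\left(E \right)}} = \frac{1}{\frac{1}{-2172866 - 6577223} + \left(-143 + 2 \cdot 624\right)} = \frac{1}{\frac{1}{-8750089} + \left(-143 + 1248\right)} = \frac{1}{- \frac{1}{8750089} + 1105} = \frac{1}{\frac{9668848344}{8750089}} = \frac{8750089}{9668848344}$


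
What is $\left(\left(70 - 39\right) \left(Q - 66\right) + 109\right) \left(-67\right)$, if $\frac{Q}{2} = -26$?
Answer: $237783$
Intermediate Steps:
$Q = -52$ ($Q = 2 \left(-26\right) = -52$)
$\left(\left(70 - 39\right) \left(Q - 66\right) + 109\right) \left(-67\right) = \left(\left(70 - 39\right) \left(-52 - 66\right) + 109\right) \left(-67\right) = \left(31 \left(-118\right) + 109\right) \left(-67\right) = \left(-3658 + 109\right) \left(-67\right) = \left(-3549\right) \left(-67\right) = 237783$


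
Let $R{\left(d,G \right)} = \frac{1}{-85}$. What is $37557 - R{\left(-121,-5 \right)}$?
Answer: $\frac{3192346}{85} \approx 37557.0$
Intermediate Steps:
$R{\left(d,G \right)} = - \frac{1}{85}$
$37557 - R{\left(-121,-5 \right)} = 37557 - - \frac{1}{85} = 37557 + \frac{1}{85} = \frac{3192346}{85}$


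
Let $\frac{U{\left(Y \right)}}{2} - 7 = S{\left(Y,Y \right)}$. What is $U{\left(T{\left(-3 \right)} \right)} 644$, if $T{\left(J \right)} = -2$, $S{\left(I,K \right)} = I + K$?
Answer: $3864$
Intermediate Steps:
$U{\left(Y \right)} = 14 + 4 Y$ ($U{\left(Y \right)} = 14 + 2 \left(Y + Y\right) = 14 + 2 \cdot 2 Y = 14 + 4 Y$)
$U{\left(T{\left(-3 \right)} \right)} 644 = \left(14 + 4 \left(-2\right)\right) 644 = \left(14 - 8\right) 644 = 6 \cdot 644 = 3864$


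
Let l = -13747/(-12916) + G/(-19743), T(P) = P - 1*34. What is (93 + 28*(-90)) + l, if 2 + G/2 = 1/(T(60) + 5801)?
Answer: -3604669420840189/1485888426276 ≈ -2425.9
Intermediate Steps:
T(P) = -34 + P (T(P) = P - 34 = -34 + P)
G = -23306/5827 (G = -4 + 2/((-34 + 60) + 5801) = -4 + 2/(26 + 5801) = -4 + 2/5827 = -23306/5827 ≈ -3.9997)
l = 1581789731663/1485888426276 (l = -13747/(-12916) - 23306/5827/(-19743) = -13747*(-1/12916) - 23306/5827*(-1/19743) = 13747/12916 + 23306/115042461 = 1581789731663/1485888426276 ≈ 1.0645)
(93 + 28*(-90)) + l = (93 + 28*(-90)) + 1581789731663/1485888426276 = (93 - 2520) + 1581789731663/1485888426276 = -2427 + 1581789731663/1485888426276 = -3604669420840189/1485888426276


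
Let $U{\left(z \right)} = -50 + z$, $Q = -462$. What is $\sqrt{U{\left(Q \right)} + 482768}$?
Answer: $12 \sqrt{3349} \approx 694.45$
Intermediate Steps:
$\sqrt{U{\left(Q \right)} + 482768} = \sqrt{\left(-50 - 462\right) + 482768} = \sqrt{-512 + 482768} = \sqrt{482256} = 12 \sqrt{3349}$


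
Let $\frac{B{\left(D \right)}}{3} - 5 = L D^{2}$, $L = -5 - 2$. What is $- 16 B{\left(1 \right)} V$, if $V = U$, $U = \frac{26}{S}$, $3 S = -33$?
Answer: $- \frac{2496}{11} \approx -226.91$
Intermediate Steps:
$S = -11$ ($S = \frac{1}{3} \left(-33\right) = -11$)
$L = -7$
$B{\left(D \right)} = 15 - 21 D^{2}$ ($B{\left(D \right)} = 15 + 3 \left(- 7 D^{2}\right) = 15 - 21 D^{2}$)
$U = - \frac{26}{11}$ ($U = \frac{26}{-11} = 26 \left(- \frac{1}{11}\right) = - \frac{26}{11} \approx -2.3636$)
$V = - \frac{26}{11} \approx -2.3636$
$- 16 B{\left(1 \right)} V = - 16 \left(15 - 21 \cdot 1^{2}\right) \left(- \frac{26}{11}\right) = - 16 \left(15 - 21\right) \left(- \frac{26}{11}\right) = \left(-16\right) \left(-6\right) \left(- \frac{26}{11}\right) = 96 \left(- \frac{26}{11}\right) = - \frac{2496}{11}$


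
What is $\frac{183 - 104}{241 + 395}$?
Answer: $\frac{79}{636} \approx 0.12421$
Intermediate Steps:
$\frac{183 - 104}{241 + 395} = \frac{79}{636}$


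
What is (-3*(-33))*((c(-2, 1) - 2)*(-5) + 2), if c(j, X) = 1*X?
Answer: 693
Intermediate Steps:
c(j, X) = X
(-3*(-33))*((c(-2, 1) - 2)*(-5) + 2) = (-3*(-33))*((1 - 2)*(-5) + 2) = 99*(-1*(-5) + 2) = 99*(5 + 2) = 99*7 = 693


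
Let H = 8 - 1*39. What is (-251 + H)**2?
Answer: 79524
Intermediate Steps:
H = -31 (H = 8 - 39 = -31)
(-251 + H)**2 = (-251 - 31)**2 = (-282)**2 = 79524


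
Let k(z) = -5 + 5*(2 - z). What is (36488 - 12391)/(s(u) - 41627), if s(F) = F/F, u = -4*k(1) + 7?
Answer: -24097/41626 ≈ -0.57889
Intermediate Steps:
k(z) = 5 - 5*z (k(z) = -5 + (10 - 5*z) = 5 - 5*z)
u = 7 (u = -4*(5 - 5*1) + 7 = -4*(5 - 5) + 7 = -4*0 + 7 = 0 + 7 = 7)
s(F) = 1
(36488 - 12391)/(s(u) - 41627) = (36488 - 12391)/(1 - 41627) = 24097/(-41626) = 24097*(-1/41626) = -24097/41626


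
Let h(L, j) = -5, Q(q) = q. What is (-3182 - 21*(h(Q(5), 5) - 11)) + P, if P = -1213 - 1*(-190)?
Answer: -3869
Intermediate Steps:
P = -1023 (P = -1213 + 190 = -1023)
(-3182 - 21*(h(Q(5), 5) - 11)) + P = (-3182 - 21*(-5 - 11)) - 1023 = (-3182 - 21*(-16)) - 1023 = (-3182 + 336) - 1023 = -2846 - 1023 = -3869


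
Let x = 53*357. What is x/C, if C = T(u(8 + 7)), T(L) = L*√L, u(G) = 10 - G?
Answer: 18921*I*√5/25 ≈ 1692.3*I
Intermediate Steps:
T(L) = L^(3/2)
x = 18921
C = -5*I*√5 (C = (10 - (8 + 7))^(3/2) = (10 - 1*15)^(3/2) = (10 - 15)^(3/2) = (-5)^(3/2) = -5*I*√5 ≈ -11.18*I)
x/C = 18921/((-5*I*√5)) = 18921*(I*√5/25) = 18921*I*√5/25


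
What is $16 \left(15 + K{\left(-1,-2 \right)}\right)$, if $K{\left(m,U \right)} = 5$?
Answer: $320$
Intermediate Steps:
$16 \left(15 + K{\left(-1,-2 \right)}\right) = 16 \left(15 + 5\right) = 16 \cdot 20 = 320$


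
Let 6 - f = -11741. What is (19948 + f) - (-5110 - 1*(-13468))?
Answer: 23337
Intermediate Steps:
f = 11747 (f = 6 - 1*(-11741) = 6 + 11741 = 11747)
(19948 + f) - (-5110 - 1*(-13468)) = (19948 + 11747) - (-5110 - 1*(-13468)) = 31695 - (-5110 + 13468) = 31695 - 1*8358 = 31695 - 8358 = 23337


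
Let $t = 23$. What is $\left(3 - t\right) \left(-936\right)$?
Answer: $18720$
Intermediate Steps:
$\left(3 - t\right) \left(-936\right) = \left(3 - 23\right) \left(-936\right) = \left(-20\right) \left(-936\right) = 18720$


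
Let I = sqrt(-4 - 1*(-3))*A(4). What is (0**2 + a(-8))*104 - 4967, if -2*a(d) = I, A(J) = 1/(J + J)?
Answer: -4967 - 13*I/2 ≈ -4967.0 - 6.5*I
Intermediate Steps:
A(J) = 1/(2*J)
I = I/8 (I = sqrt(-4 - 1*(-3))*((1/2)/4) = sqrt(-4 + 3)*((1/2)*(1/4)) = sqrt(-1)*(1/8) = I*(1/8) = I/8 ≈ 0.125*I)
a(d) = -I/16
(0**2 + a(-8))*104 - 4967 = (0**2 - I/16)*104 - 4967 = (0 - I/16)*104 - 4967 = -I/16*104 - 4967 = -13*I/2 - 4967 = -4967 - 13*I/2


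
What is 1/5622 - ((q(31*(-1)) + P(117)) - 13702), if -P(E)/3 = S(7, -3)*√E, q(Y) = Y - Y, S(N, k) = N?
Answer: 77032645/5622 + 63*√13 ≈ 13929.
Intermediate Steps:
q(Y) = 0
P(E) = -21*√E
1/5622 - ((q(31*(-1)) + P(117)) - 13702) = 1/5622 - ((0 - 63*√13) - 13702) = 1/5622 - (-63*√13 - 13702) = 1/5622 - (-13702 - 63*√13) = 1/5622 + (13702 + 63*√13) = 77032645/5622 + 63*√13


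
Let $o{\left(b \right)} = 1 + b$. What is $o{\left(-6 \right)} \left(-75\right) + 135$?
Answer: $510$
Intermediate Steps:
$o{\left(-6 \right)} \left(-75\right) + 135 = \left(1 - 6\right) \left(-75\right) + 135 = \left(-5\right) \left(-75\right) + 135 = 375 + 135 = 510$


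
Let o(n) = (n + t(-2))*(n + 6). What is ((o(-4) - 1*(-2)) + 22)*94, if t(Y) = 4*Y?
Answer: 0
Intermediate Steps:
o(n) = (-8 + n)*(6 + n) (o(n) = (n + 4*(-2))*(n + 6) = (n - 8)*(6 + n) = (-8 + n)*(6 + n))
((o(-4) - 1*(-2)) + 22)*94 = (((-48 + (-4)² - 2*(-4)) - 1*(-2)) + 22)*94 = (((-48 + 16 + 8) + 2) + 22)*94 = ((-24 + 2) + 22)*94 = (-22 + 22)*94 = 0*94 = 0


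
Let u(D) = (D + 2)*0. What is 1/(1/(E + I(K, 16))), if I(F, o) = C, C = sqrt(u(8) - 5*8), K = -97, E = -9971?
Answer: -9971 + 2*I*sqrt(10) ≈ -9971.0 + 6.3246*I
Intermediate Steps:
u(D) = 0 (u(D) = (2 + D)*0 = 0)
C = 2*I*sqrt(10) (C = sqrt(0 - 5*8) = sqrt(0 - 40) = sqrt(-40) = 2*I*sqrt(10) ≈ 6.3246*I)
I(F, o) = 2*I*sqrt(10)
1/(1/(E + I(K, 16))) = 1/(1/(-9971 + 2*I*sqrt(10))) = -9971 + 2*I*sqrt(10)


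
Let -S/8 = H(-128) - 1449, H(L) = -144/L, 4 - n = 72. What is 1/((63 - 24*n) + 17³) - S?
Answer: -76540463/6608 ≈ -11583.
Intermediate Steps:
n = -68 (n = 4 - 1*72 = 4 - 72 = -68)
S = 11583 (S = -8*(-144/(-128) - 1449) = -8*(-144*(-1/128) - 1449) = -8*(9/8 - 1449) = -8*(-11583/8) = 11583)
1/((63 - 24*n) + 17³) - S = 1/((63 - 24*(-68)) + 17³) - 1*11583 = 1/((63 + 1632) + 4913) - 11583 = 1/(1695 + 4913) - 11583 = 1/6608 - 11583 = -76540463/6608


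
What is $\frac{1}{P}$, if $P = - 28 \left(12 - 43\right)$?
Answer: $\frac{1}{868} \approx 0.0011521$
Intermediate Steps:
$P = 868$ ($P = \left(-28\right) \left(-31\right) = 868$)
$\frac{1}{P} = \frac{1}{868}$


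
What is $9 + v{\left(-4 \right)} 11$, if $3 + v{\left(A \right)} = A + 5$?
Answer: $-13$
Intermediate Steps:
$v{\left(A \right)} = 2 + A$ ($v{\left(A \right)} = -3 + \left(A + 5\right) = -3 + \left(5 + A\right) = 2 + A$)
$9 + v{\left(-4 \right)} 11 = 9 + \left(2 - 4\right) 11 = 9 - 22 = -13$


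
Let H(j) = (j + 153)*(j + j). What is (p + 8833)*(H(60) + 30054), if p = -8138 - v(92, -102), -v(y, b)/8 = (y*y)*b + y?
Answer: -384025403502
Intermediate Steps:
v(y, b) = -8*y - 8*b*y² (v(y, b) = -8*((y*y)*b + y) = -8*(y²*b + y) = -8*(b*y² + y) = -8*(y + b*y²) = -8*y - 8*b*y²)
H(j) = 2*j*(153 + j) (H(j) = (153 + j)*(2*j) = 2*j*(153 + j))
p = -6914026 (p = -8138 - (-8)*92*(1 - 102*92) = -8138 - (-8)*92*(1 - 9384) = -8138 - (-8)*92*(-9383) = -8138 - 1*6905888 = -8138 - 6905888 = -6914026)
(p + 8833)*(H(60) + 30054) = (-6914026 + 8833)*(2*60*(153 + 60) + 30054) = -6905193*(2*60*213 + 30054) = -6905193*(25560 + 30054) = -6905193*55614 = -384025403502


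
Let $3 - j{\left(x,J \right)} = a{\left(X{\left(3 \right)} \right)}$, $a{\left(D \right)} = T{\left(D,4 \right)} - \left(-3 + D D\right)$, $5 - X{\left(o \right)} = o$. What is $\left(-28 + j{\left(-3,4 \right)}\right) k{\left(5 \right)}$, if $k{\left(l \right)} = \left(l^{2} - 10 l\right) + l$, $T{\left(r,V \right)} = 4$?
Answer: $560$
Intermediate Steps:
$X{\left(o \right)} = 5 - o$
$a{\left(D \right)} = 7 - D^{2}$ ($a{\left(D \right)} = 4 - \left(-3 + D D\right) = 4 - \left(-3 + D^{2}\right) = 7 - D^{2}$)
$k{\left(l \right)} = l^{2} - 9 l$
$j{\left(x,J \right)} = 0$ ($j{\left(x,J \right)} = 3 - \left(7 - \left(5 - 3\right)^{2}\right) = 3 - \left(7 - 2^{2}\right) = 3 - \left(7 - 4\right) = 3 - 3 = 0$)
$\left(-28 + j{\left(-3,4 \right)}\right) k{\left(5 \right)} = \left(-28 + 0\right) 5 \left(-9 + 5\right) = - 28 \cdot 5 \left(-4\right) = \left(-28\right) \left(-20\right) = 560$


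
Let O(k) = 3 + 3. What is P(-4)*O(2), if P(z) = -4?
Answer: -24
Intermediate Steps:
O(k) = 6
P(-4)*O(2) = -4*6 = -24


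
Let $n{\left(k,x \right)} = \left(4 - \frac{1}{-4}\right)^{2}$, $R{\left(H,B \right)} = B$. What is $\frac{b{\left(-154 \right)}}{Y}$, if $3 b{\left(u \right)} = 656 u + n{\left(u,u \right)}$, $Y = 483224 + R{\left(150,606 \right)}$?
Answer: $- \frac{323219}{4644768} \approx -0.069588$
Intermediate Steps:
$n{\left(k,x \right)} = \frac{289}{16}$ ($n{\left(k,x \right)} = \left(4 - - \frac{1}{4}\right)^{2} = \left(4 + \frac{1}{4}\right)^{2} = \left(\frac{17}{4}\right)^{2} = \frac{289}{16}$)
$Y = 483830$ ($Y = 483224 + 606 = 483830$)
$b{\left(u \right)} = \frac{289}{48} + \frac{656 u}{3}$ ($b{\left(u \right)} = \frac{656 u + \frac{289}{16}}{3} = \frac{\frac{289}{16} + 656 u}{3} = \frac{289}{48} + \frac{656 u}{3}$)
$\frac{b{\left(-154 \right)}}{Y} = \frac{\frac{289}{48} + \frac{656}{3} \left(-154\right)}{483830} = \left(\frac{289}{48} - \frac{101024}{3}\right) \frac{1}{483830} = \left(- \frac{1616095}{48}\right) \frac{1}{483830} = - \frac{323219}{4644768}$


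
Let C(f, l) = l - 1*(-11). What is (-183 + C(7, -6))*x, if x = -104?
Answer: 18512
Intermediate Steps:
C(f, l) = 11 + l (C(f, l) = l + 11 = 11 + l)
(-183 + C(7, -6))*x = (-183 + (11 - 6))*(-104) = (-183 + 5)*(-104) = -178*(-104) = 18512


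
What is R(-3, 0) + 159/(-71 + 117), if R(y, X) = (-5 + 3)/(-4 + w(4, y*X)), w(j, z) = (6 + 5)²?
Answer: 18511/5382 ≈ 3.4394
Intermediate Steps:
w(j, z) = 121 (w(j, z) = 11² = 121)
R(y, X) = -2/117 (R(y, X) = (-5 + 3)/(-4 + 121) = -2/117)
R(-3, 0) + 159/(-71 + 117) = -2/117 + 159/(-71 + 117) = -2/117 + 159/46 = 18511/5382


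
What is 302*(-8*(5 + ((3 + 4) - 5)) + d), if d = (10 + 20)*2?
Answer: 1208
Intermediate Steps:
d = 60 (d = 30*2 = 60)
302*(-8*(5 + ((3 + 4) - 5)) + d) = 302*(-8*(5 + ((3 + 4) - 5)) + 60) = 302*(-8*(5 + (7 - 5)) + 60) = 302*(-8*(5 + 2) + 60) = 302*(-8*7 + 60) = 302*(-56 + 60) = 302*4 = 1208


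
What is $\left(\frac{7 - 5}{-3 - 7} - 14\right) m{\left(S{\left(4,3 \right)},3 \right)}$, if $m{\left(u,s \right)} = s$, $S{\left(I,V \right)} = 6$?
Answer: $- \frac{213}{5} \approx -42.6$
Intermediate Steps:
$\left(\frac{7 - 5}{-3 - 7} - 14\right) m{\left(S{\left(4,3 \right)},3 \right)} = \left(\frac{7 - 5}{-3 - 7} - 14\right) 3 = \left(\frac{2}{-10} - 14\right) 3 = \left(2 \left(- \frac{1}{10}\right) - 14\right) 3 = \left(- \frac{1}{5} - 14\right) 3 = \left(- \frac{71}{5}\right) 3 = - \frac{213}{5}$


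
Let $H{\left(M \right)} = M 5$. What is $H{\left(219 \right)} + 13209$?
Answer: $14304$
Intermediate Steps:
$H{\left(M \right)} = 5 M$
$H{\left(219 \right)} + 13209 = 5 \cdot 219 + 13209 = 1095 + 13209 = 14304$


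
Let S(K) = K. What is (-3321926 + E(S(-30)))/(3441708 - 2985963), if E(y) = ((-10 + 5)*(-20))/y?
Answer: -9965788/1367235 ≈ -7.2890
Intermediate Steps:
E(y) = 100/y (E(y) = (-5*(-20))/y = 100/y)
(-3321926 + E(S(-30)))/(3441708 - 2985963) = (-3321926 + 100/(-30))/(3441708 - 2985963) = (-3321926 + 100*(-1/30))/455745 = (-3321926 - 10/3)*(1/455745) = -9965788/3*1/455745 = -9965788/1367235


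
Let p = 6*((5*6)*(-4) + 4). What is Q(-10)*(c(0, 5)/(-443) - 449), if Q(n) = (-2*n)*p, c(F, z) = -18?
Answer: 2768534880/443 ≈ 6.2495e+6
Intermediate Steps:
p = -696 (p = 6*(30*(-4) + 4) = 6*(-120 + 4) = 6*(-116) = -696)
Q(n) = 1392*n (Q(n) = -2*n*(-696) = 1392*n)
Q(-10)*(c(0, 5)/(-443) - 449) = (1392*(-10))*(-18/(-443) - 449) = -13920*(-18*(-1/443) - 449) = -13920*(18/443 - 449) = -13920*(-198889/443) = 2768534880/443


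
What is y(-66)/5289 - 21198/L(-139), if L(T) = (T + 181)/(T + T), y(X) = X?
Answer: 1731572608/12341 ≈ 1.4031e+5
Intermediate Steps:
L(T) = (181 + T)/(2*T) (L(T) = (181 + T)/((2*T)) = (181 + T)*(1/(2*T)) = (181 + T)/(2*T))
y(-66)/5289 - 21198/L(-139) = -66/5289 - 21198*(-278/(181 - 139)) = -66*1/5289 - 21198/((½)*(-1/139)*42) = -22/1763 - 21198/(-21/139) = -22/1763 - 21198*(-139/21) = -22/1763 + 982174/7 = 1731572608/12341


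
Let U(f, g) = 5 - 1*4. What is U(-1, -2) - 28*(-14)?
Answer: 393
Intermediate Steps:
U(f, g) = 1 (U(f, g) = 5 - 4 = 1)
U(-1, -2) - 28*(-14) = 1 - 28*(-14) = 1 + 392 = 393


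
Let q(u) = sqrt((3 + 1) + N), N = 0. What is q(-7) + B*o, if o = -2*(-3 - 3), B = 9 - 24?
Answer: -178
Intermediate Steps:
B = -15
q(u) = 2 (q(u) = sqrt((3 + 1) + 0) = sqrt(4 + 0) = sqrt(4) = 2)
o = 12 (o = -2*(-6) = 12)
q(-7) + B*o = 2 - 15*12 = 2 - 180 = -178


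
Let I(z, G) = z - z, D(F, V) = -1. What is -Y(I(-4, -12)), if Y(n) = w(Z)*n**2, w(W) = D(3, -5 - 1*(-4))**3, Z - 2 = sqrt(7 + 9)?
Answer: 0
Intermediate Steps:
Z = 6 (Z = 2 + sqrt(7 + 9) = 2 + sqrt(16) = 2 + 4 = 6)
I(z, G) = 0
w(W) = -1 (w(W) = (-1)**3 = -1)
Y(n) = -n**2
-Y(I(-4, -12)) = -(-1)*0**2 = -(-1)*0 = -1*0 = 0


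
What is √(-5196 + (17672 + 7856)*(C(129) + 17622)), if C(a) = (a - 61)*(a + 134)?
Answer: 2*√226597993 ≈ 30106.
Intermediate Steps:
C(a) = (-61 + a)*(134 + a)
√(-5196 + (17672 + 7856)*(C(129) + 17622)) = √(-5196 + (17672 + 7856)*((-8174 + 129² + 73*129) + 17622)) = √(-5196 + 25528*((-8174 + 16641 + 9417) + 17622)) = √(-5196 + 25528*(17884 + 17622)) = √(-5196 + 25528*35506) = √(-5196 + 906397168) = √906391972 = 2*√226597993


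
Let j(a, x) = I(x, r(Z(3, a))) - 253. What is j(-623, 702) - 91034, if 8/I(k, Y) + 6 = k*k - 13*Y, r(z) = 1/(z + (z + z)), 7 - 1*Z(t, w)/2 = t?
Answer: -1079664037701/11827139 ≈ -91287.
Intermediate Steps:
Z(t, w) = 14 - 2*t
r(z) = 1/(3*z) (r(z) = 1/(z + 2*z) = 1/(3*z))
I(k, Y) = 8/(-6 + k² - 13*Y) (I(k, Y) = 8/(-6 + (k*k - 13*Y)) = 8/(-6 + (k² - 13*Y)) = 8/(-6 + k² - 13*Y))
j(a, x) = -253 + 8/(-157/24 + x²) (j(a, x) = 8/(-6 + x² - 13/(3*(14 - 2*3))) - 253 = 8/(-6 + x² - 13/(3*(14 - 6))) - 253 = 8/(-6 + x² - 13/(3*8)) - 253 = 8/(-6 + x² - 13*1/24) - 253 = 8/(-6 + x² - 13/24) - 253 = 8/(-157/24 + x²) - 253 = -253 + 8/(-157/24 + x²))
j(-623, 702) - 91034 = (39913 - 6072*702²)/(-157 + 24*702²) - 91034 = (39913 - 6072*492804)/(-157 + 24*492804) - 91034 = (39913 - 2992305888)/(-157 + 11827296) - 91034 = -2992265975/11827139 - 91034 = -1079664037701/11827139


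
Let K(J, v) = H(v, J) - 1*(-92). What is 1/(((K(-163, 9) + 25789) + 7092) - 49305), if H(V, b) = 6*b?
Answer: -1/17310 ≈ -5.7770e-5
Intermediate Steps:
K(J, v) = 92 + 6*J (K(J, v) = 6*J - 1*(-92) = 6*J + 92 = 92 + 6*J)
1/(((K(-163, 9) + 25789) + 7092) - 49305) = 1/((((92 + 6*(-163)) + 25789) + 7092) - 49305) = 1/((((92 - 978) + 25789) + 7092) - 49305) = 1/(((-886 + 25789) + 7092) - 49305) = 1/((24903 + 7092) - 49305) = 1/(31995 - 49305) = 1/(-17310) = -1/17310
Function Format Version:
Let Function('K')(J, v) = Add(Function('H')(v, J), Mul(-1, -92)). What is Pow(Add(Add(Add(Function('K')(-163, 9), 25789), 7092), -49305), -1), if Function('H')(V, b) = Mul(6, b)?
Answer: Rational(-1, 17310) ≈ -5.7770e-5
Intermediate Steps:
Function('K')(J, v) = Add(92, Mul(6, J)) (Function('K')(J, v) = Add(Mul(6, J), Mul(-1, -92)) = Add(Mul(6, J), 92) = Add(92, Mul(6, J)))
Pow(Add(Add(Add(Function('K')(-163, 9), 25789), 7092), -49305), -1) = Pow(Add(Add(Add(Add(92, Mul(6, -163)), 25789), 7092), -49305), -1) = Pow(Add(Add(Add(Add(92, -978), 25789), 7092), -49305), -1) = Pow(Add(Add(Add(-886, 25789), 7092), -49305), -1) = Pow(Add(Add(24903, 7092), -49305), -1) = Pow(Add(31995, -49305), -1) = Pow(-17310, -1) = Rational(-1, 17310)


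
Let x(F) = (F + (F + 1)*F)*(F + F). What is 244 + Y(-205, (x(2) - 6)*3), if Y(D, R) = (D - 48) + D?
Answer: -214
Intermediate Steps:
x(F) = 2*F*(F + F*(1 + F)) (x(F) = (F + (1 + F)*F)*(2*F) = (F + F*(1 + F))*(2*F) = 2*F*(F + F*(1 + F)))
Y(D, R) = -48 + 2*D (Y(D, R) = (-48 + D) + D = -48 + 2*D)
244 + Y(-205, (x(2) - 6)*3) = 244 + (-48 + 2*(-205)) = 244 + (-48 - 410) = 244 - 458 = -214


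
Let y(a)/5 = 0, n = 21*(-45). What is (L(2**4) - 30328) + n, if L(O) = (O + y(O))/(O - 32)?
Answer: -31274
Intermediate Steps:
n = -945
y(a) = 0 (y(a) = 5*0 = 0)
L(O) = O/(-32 + O) (L(O) = (O + 0)/(O - 32) = O/(-32 + O))
(L(2**4) - 30328) + n = (2**4/(-32 + 2**4) - 30328) - 945 = (16/(-32 + 16) - 30328) - 945 = (16/(-16) - 30328) - 945 = (16*(-1/16) - 30328) - 945 = (-1 - 30328) - 945 = -30329 - 945 = -31274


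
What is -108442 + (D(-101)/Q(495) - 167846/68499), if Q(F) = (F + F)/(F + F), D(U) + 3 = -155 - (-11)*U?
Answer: -7515261635/68499 ≈ -1.0971e+5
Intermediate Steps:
D(U) = -158 + 11*U (D(U) = -3 + (-155 - (-11)*U) = -3 + (-155 + 11*U) = -158 + 11*U)
Q(F) = 1 (Q(F) = (2*F)/((2*F)) = (2*F)*(1/(2*F)) = 1)
-108442 + (D(-101)/Q(495) - 167846/68499) = -108442 + ((-158 + 11*(-101))/1 - 167846/68499) = -108442 + ((-158 - 1111)*1 - 167846*1/68499) = -108442 + (-1269*1 - 167846/68499) = -108442 + (-1269 - 167846/68499) = -108442 - 87093077/68499 = -7515261635/68499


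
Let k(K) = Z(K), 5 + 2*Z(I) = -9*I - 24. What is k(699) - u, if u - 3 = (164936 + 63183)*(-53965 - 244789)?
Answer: 68151460563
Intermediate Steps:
Z(I) = -29/2 - 9*I/2 (Z(I) = -5/2 + (-9*I - 24)/2 = -5/2 + (-24 - 9*I)/2 = -5/2 + (-12 - 9*I/2) = -29/2 - 9*I/2)
k(K) = -29/2 - 9*K/2
u = -68151463723 (u = 3 + (164936 + 63183)*(-53965 - 244789) = 3 + 228119*(-298754) = 3 - 68151463726 = -68151463723)
k(699) - u = (-29/2 - 9/2*699) - 1*(-68151463723) = (-29/2 - 6291/2) + 68151463723 = -3160 + 68151463723 = 68151460563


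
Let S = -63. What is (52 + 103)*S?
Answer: -9765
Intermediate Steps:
(52 + 103)*S = (52 + 103)*(-63) = 155*(-63) = -9765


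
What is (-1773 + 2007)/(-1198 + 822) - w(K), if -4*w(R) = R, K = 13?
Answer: 247/94 ≈ 2.6277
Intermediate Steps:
w(R) = -R/4
(-1773 + 2007)/(-1198 + 822) - w(K) = (-1773 + 2007)/(-1198 + 822) - (-1)*13/4 = 234/(-376) - 1*(-13/4) = 234*(-1/376) + 13/4 = -117/188 + 13/4 = 247/94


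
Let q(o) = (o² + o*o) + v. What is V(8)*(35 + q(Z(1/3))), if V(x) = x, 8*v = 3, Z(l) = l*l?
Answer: 22939/81 ≈ 283.20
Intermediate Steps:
Z(l) = l²
v = 3/8 (v = (⅛)*3 = 3/8 ≈ 0.37500)
q(o) = 3/8 + 2*o² (q(o) = (o² + o*o) + 3/8 = (o² + o²) + 3/8 = 2*o² + 3/8 = 3/8 + 2*o²)
V(8)*(35 + q(Z(1/3))) = 8*(35 + (3/8 + 2*((1/3)²)²)) = 8*(35 + (3/8 + 2*((⅓)²)²)) = 8*(35 + (3/8 + 2*(⅑)²)) = 8*(35 + (3/8 + 2*(1/81))) = 8*(35 + (3/8 + 2/81)) = 8*(35 + 259/648) = 8*(22939/648) = 22939/81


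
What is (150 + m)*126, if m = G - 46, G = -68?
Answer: 4536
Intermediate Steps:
m = -114 (m = -68 - 46 = -114)
(150 + m)*126 = (150 - 114)*126 = 36*126 = 4536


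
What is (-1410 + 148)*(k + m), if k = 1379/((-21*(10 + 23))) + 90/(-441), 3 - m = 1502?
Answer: 9190252504/4851 ≈ 1.8945e+6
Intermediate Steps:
m = -1499 (m = 3 - 1*1502 = 3 - 1502 = -1499)
k = -10643/4851 (k = 1379/((-21*33)) + 90*(-1/441) = 1379/(-693) - 10/49 = 1379*(-1/693) - 10/49 = -197/99 - 10/49 = -10643/4851 ≈ -2.1940)
(-1410 + 148)*(k + m) = (-1410 + 148)*(-10643/4851 - 1499) = -1262*(-7282292/4851) = 9190252504/4851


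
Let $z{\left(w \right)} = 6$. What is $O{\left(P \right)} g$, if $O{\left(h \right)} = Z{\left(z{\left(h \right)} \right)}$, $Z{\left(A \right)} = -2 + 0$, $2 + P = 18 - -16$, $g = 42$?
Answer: $-84$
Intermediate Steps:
$P = 32$ ($P = -2 + \left(18 - -16\right) = -2 + \left(18 + 16\right) = -2 + 34 = 32$)
$Z{\left(A \right)} = -2$
$O{\left(h \right)} = -2$
$O{\left(P \right)} g = \left(-2\right) 42 = -84$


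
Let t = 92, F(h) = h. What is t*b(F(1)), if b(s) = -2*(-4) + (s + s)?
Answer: 920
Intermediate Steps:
b(s) = 8 + 2*s
t*b(F(1)) = 92*(8 + 2*1) = 92*(8 + 2) = 92*10 = 920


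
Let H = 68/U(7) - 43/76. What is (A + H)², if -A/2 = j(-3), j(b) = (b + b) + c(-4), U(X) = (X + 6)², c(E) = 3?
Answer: 5619751225/164968336 ≈ 34.066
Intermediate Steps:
U(X) = (6 + X)²
j(b) = 3 + 2*b (j(b) = (b + b) + 3 = 2*b + 3 = 3 + 2*b)
A = 6 (A = -2*(3 + 2*(-3)) = -2*(3 - 6) = -2*(-3) = 6)
H = -2099/12844 (H = 68/((6 + 7)²) - 43/76 = 68/(13²) - 43*1/76 = 68/169 - 43/76 = -2099/12844 ≈ -0.16342)
(A + H)² = (6 - 2099/12844)² = (74965/12844)² = 5619751225/164968336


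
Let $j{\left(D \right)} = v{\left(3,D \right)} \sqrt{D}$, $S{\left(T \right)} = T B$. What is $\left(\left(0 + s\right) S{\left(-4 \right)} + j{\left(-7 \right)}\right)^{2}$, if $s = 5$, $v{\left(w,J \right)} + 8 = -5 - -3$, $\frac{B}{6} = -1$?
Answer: $13700 - 2400 i \sqrt{7} \approx 13700.0 - 6349.8 i$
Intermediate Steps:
$B = -6$ ($B = 6 \left(-1\right) = -6$)
$S{\left(T \right)} = - 6 T$ ($S{\left(T \right)} = T \left(-6\right) = - 6 T$)
$v{\left(w,J \right)} = -10$ ($v{\left(w,J \right)} = -8 - 2 = -10$)
$j{\left(D \right)} = - 10 \sqrt{D}$
$\left(\left(0 + s\right) S{\left(-4 \right)} + j{\left(-7 \right)}\right)^{2} = \left(\left(0 + 5\right) \left(\left(-6\right) \left(-4\right)\right) - 10 \sqrt{-7}\right)^{2} = \left(5 \cdot 24 - 10 i \sqrt{7}\right)^{2} = \left(120 - 10 i \sqrt{7}\right)^{2}$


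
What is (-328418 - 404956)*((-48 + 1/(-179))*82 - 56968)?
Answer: 7995168543852/179 ≈ 4.4666e+10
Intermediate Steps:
(-328418 - 404956)*((-48 + 1/(-179))*82 - 56968) = -733374*((-48 - 1/179)*82 - 56968) = -733374*(-8593/179*82 - 56968) = -733374*(-704626/179 - 56968) = -733374*(-10901898/179) = 7995168543852/179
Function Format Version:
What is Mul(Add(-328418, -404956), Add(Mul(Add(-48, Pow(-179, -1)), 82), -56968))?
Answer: Rational(7995168543852, 179) ≈ 4.4666e+10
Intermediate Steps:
Mul(Add(-328418, -404956), Add(Mul(Add(-48, Pow(-179, -1)), 82), -56968)) = Mul(-733374, Add(Mul(Add(-48, Rational(-1, 179)), 82), -56968)) = Mul(-733374, Add(Mul(Rational(-8593, 179), 82), -56968)) = Mul(-733374, Add(Rational(-704626, 179), -56968)) = Mul(-733374, Rational(-10901898, 179)) = Rational(7995168543852, 179)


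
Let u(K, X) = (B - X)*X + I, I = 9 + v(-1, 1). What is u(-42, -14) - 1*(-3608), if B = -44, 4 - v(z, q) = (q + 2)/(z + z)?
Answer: 8085/2 ≈ 4042.5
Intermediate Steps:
v(z, q) = 4 - (2 + q)/(2*z) (v(z, q) = 4 - (q + 2)/(z + z) = 4 - (2 + q)/(2*z))
I = 29/2 (I = 9 + (½)*(-2 - 1*1 + 8*(-1))/(-1) = 9 + (½)*(-1)*(-2 - 1 - 8) = 9 + (½)*(-1)*(-11) = 9 + 11/2 = 29/2 ≈ 14.500)
u(K, X) = 29/2 + X*(-44 - X) (u(K, X) = (-44 - X)*X + 29/2 = X*(-44 - X) + 29/2 = 29/2 + X*(-44 - X))
u(-42, -14) - 1*(-3608) = (29/2 - 1*(-14)² - 44*(-14)) - 1*(-3608) = (29/2 - 1*196 + 616) + 3608 = (29/2 - 196 + 616) + 3608 = 869/2 + 3608 = 8085/2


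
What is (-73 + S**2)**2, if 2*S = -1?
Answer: 84681/16 ≈ 5292.6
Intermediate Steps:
S = -1/2 (S = (1/2)*(-1) = -1/2 ≈ -0.50000)
(-73 + S**2)**2 = (-73 + (-1/2)**2)**2 = (-73 + 1/4)**2 = (-291/4)**2 = 84681/16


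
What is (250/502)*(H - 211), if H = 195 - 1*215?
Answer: -28875/251 ≈ -115.04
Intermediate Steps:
H = -20 (H = 195 - 215 = -20)
(250/502)*(H - 211) = (250/502)*(-20 - 211) = (250*(1/502))*(-231) = (125/251)*(-231) = -28875/251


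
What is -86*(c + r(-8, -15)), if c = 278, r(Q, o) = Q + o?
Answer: -21930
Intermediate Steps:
-86*(c + r(-8, -15)) = -86*(278 + (-8 - 15)) = -86*(278 - 23) = -86*255 = -21930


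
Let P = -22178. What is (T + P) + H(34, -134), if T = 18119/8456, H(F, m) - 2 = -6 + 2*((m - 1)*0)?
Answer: -187552873/8456 ≈ -22180.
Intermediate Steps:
H(F, m) = -4 (H(F, m) = 2 + (-6 + 2*((m - 1)*0)) = 2 + (-6 + 2*((-1 + m)*0)) = 2 + (-6 + 2*0) = 2 + (-6 + 0) = 2 - 6 = -4)
T = 18119/8456 (T = 18119*(1/8456) = 18119/8456 ≈ 2.1427)
(T + P) + H(34, -134) = (18119/8456 - 22178) - 4 = -187519049/8456 - 4 = -187552873/8456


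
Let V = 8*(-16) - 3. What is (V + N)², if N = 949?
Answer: 669124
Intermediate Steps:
V = -131 (V = -128 - 3 = -131)
(V + N)² = (-131 + 949)² = 818² = 669124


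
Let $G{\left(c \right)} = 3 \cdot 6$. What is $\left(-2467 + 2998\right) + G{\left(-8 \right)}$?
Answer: $549$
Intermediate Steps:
$G{\left(c \right)} = 18$
$\left(-2467 + 2998\right) + G{\left(-8 \right)} = \left(-2467 + 2998\right) + 18 = 531 + 18 = 549$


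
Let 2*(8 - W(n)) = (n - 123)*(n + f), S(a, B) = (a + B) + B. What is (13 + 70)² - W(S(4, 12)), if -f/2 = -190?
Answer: -12499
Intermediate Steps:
f = 380 (f = -2*(-190) = 380)
S(a, B) = a + 2*B (S(a, B) = (B + a) + B = a + 2*B)
W(n) = 8 - (-123 + n)*(380 + n)/2 (W(n) = 8 - (n - 123)*(n + 380)/2 = 8 - (-123 + n)*(380 + n)/2)
(13 + 70)² - W(S(4, 12)) = (13 + 70)² - (23378 - 257*(4 + 2*12)/2 - (4 + 2*12)²/2) = 83² - (23378 - 257*(4 + 24)/2 - (4 + 24)²/2) = 6889 - (23378 - 257/2*28 - ½*28²) = 6889 - (23378 - 3598 - ½*784) = 6889 - (23378 - 3598 - 392) = 6889 - 1*19388 = 6889 - 19388 = -12499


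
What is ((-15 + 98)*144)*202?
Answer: 2414304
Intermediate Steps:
((-15 + 98)*144)*202 = (83*144)*202 = 11952*202 = 2414304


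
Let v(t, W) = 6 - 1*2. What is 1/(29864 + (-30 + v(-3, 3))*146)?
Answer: 1/26068 ≈ 3.8361e-5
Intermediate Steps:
v(t, W) = 4 (v(t, W) = 6 - 2 = 4)
1/(29864 + (-30 + v(-3, 3))*146) = 1/(29864 + (-30 + 4)*146) = 1/(29864 - 26*146) = 1/(29864 - 3796) = 1/26068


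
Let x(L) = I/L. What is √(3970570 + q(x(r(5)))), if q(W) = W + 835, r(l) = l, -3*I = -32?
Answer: √893566605/15 ≈ 1992.8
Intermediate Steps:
I = 32/3 (I = -⅓*(-32) = 32/3 ≈ 10.667)
x(L) = 32/(3*L)
q(W) = 835 + W
√(3970570 + q(x(r(5)))) = √(3970570 + (835 + (32/3)/5)) = √(3970570 + (835 + (32/3)*(⅕))) = √(3970570 + (835 + 32/15)) = √(3970570 + 12557/15) = √(59571107/15) = √893566605/15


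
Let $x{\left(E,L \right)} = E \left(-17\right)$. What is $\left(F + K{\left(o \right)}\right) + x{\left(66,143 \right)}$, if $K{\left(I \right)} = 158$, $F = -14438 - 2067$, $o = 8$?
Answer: $-17469$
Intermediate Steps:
$x{\left(E,L \right)} = - 17 E$
$F = -16505$
$\left(F + K{\left(o \right)}\right) + x{\left(66,143 \right)} = \left(-16505 + 158\right) - 1122 = -16347 - 1122 = -17469$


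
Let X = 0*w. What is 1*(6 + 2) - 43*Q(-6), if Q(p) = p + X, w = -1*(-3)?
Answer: 266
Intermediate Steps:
w = 3
X = 0 (X = 0*3 = 0)
Q(p) = p (Q(p) = p + 0 = p)
1*(6 + 2) - 43*Q(-6) = 1*(6 + 2) - 43*(-6) = 1*8 + 258 = 8 + 258 = 266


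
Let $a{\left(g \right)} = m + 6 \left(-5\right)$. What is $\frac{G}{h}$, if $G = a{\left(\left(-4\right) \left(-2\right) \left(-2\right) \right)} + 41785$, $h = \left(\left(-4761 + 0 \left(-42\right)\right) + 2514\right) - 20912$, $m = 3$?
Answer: $- \frac{41758}{23159} \approx -1.8031$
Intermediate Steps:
$a{\left(g \right)} = -27$ ($a{\left(g \right)} = 3 + 6 \left(-5\right) = 3 - 30 = -27$)
$h = -23159$ ($h = \left(\left(-4761 + 0\right) + 2514\right) - 20912 = \left(-4761 + 2514\right) - 20912 = -2247 - 20912 = -23159$)
$G = 41758$ ($G = -27 + 41785 = 41758$)
$\frac{G}{h} = \frac{41758}{-23159} = 41758 \left(- \frac{1}{23159}\right) = - \frac{41758}{23159}$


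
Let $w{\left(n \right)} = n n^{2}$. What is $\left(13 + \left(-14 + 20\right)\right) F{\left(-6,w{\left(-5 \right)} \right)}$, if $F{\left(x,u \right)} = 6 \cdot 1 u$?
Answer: $-14250$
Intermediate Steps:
$w{\left(n \right)} = n^{3}$
$F{\left(x,u \right)} = 6 u$
$\left(13 + \left(-14 + 20\right)\right) F{\left(-6,w{\left(-5 \right)} \right)} = \left(13 + \left(-14 + 20\right)\right) 6 \left(-5\right)^{3} = \left(13 + 6\right) 6 \left(-125\right) = 19 \left(-750\right) = -14250$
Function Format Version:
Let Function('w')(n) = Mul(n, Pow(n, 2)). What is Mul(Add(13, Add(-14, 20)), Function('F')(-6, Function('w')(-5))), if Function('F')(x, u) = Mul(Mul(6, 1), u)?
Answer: -14250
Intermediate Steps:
Function('w')(n) = Pow(n, 3)
Function('F')(x, u) = Mul(6, u)
Mul(Add(13, Add(-14, 20)), Function('F')(-6, Function('w')(-5))) = Mul(Add(13, Add(-14, 20)), Mul(6, Pow(-5, 3))) = Mul(Add(13, 6), Mul(6, -125)) = Mul(19, -750) = -14250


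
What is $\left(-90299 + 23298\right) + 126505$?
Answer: $59504$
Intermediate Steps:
$\left(-90299 + 23298\right) + 126505 = -67001 + 126505 = 59504$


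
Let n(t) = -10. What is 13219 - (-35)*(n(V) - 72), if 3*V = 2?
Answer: 10349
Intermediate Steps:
V = ⅔ (V = (⅓)*2 = ⅔ ≈ 0.66667)
13219 - (-35)*(n(V) - 72) = 13219 - (-35)*(-10 - 72) = 13219 - (-35)*(-82) = 13219 - 1*2870 = 13219 - 2870 = 10349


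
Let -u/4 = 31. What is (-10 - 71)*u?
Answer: 10044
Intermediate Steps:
u = -124 (u = -4*31 = -124)
(-10 - 71)*u = (-10 - 71)*(-124) = -81*(-124) = 10044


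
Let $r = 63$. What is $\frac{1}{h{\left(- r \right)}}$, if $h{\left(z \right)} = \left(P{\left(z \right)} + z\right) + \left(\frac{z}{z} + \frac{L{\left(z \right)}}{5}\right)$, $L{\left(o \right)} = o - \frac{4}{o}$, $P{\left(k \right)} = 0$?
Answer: $- \frac{63}{4699} \approx -0.013407$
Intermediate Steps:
$h{\left(z \right)} = 1 - \frac{4}{5 z} + \frac{6 z}{5}$ ($h{\left(z \right)} = \left(0 + z\right) + \left(\frac{z}{z} + \frac{z - \frac{4}{z}}{5}\right) = z + \left(1 + \left(z - \frac{4}{z}\right) \frac{1}{5}\right) = z + \left(1 + \left(- \frac{4}{5 z} + \frac{z}{5}\right)\right) = z + \left(1 - \frac{4}{5 z} + \frac{z}{5}\right) = 1 - \frac{4}{5 z} + \frac{6 z}{5}$)
$\frac{1}{h{\left(- r \right)}} = \frac{1}{1 - \frac{4}{5 \left(\left(-1\right) 63\right)} + \frac{6 \left(\left(-1\right) 63\right)}{5}} = \frac{1}{1 - \frac{4}{5 \left(-63\right)} + \frac{6}{5} \left(-63\right)} = \frac{1}{1 - - \frac{4}{315} - \frac{378}{5}} = \frac{1}{1 + \frac{4}{315} - \frac{378}{5}} = \frac{1}{- \frac{4699}{63}} = - \frac{63}{4699}$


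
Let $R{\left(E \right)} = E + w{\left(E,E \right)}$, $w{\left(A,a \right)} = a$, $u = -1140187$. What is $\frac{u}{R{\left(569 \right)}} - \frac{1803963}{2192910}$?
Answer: $- \frac{208531698672}{207960965} \approx -1002.7$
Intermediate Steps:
$R{\left(E \right)} = 2 E$ ($R{\left(E \right)} = E + E = 2 E$)
$\frac{u}{R{\left(569 \right)}} - \frac{1803963}{2192910} = - \frac{1140187}{2 \cdot 569} - \frac{1803963}{2192910} = - \frac{1140187}{1138} - \frac{601321}{730970} = - \frac{208531698672}{207960965}$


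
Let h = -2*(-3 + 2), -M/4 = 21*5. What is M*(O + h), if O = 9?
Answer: -4620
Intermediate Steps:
M = -420 (M = -84*5 = -4*105 = -420)
h = 2 (h = -2*(-1) = 2)
M*(O + h) = -420*(9 + 2) = -420*11 = -4620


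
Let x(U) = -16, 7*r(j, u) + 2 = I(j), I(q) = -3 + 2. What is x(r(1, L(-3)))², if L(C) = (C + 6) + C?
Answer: 256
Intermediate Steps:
L(C) = 6 + 2*C (L(C) = (6 + C) + C = 6 + 2*C)
I(q) = -1
r(j, u) = -3/7 (r(j, u) = -2/7 + (⅐)*(-1) = -2/7 - ⅐ = -3/7)
x(r(1, L(-3)))² = (-16)² = 256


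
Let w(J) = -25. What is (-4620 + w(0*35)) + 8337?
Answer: 3692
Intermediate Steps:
(-4620 + w(0*35)) + 8337 = (-4620 - 25) + 8337 = -4645 + 8337 = 3692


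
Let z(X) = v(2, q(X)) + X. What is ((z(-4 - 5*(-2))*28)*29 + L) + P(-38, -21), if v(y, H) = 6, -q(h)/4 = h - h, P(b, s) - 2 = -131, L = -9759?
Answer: -144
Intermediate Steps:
P(b, s) = -129 (P(b, s) = 2 - 131 = -129)
q(h) = 0 (q(h) = -4*(h - h) = -4*0 = 0)
z(X) = 6 + X
((z(-4 - 5*(-2))*28)*29 + L) + P(-38, -21) = (((6 + (-4 - 5*(-2)))*28)*29 - 9759) - 129 = (((6 + (-4 + 10))*28)*29 - 9759) - 129 = (((6 + 6)*28)*29 - 9759) - 129 = ((12*28)*29 - 9759) - 129 = (336*29 - 9759) - 129 = (9744 - 9759) - 129 = -15 - 129 = -144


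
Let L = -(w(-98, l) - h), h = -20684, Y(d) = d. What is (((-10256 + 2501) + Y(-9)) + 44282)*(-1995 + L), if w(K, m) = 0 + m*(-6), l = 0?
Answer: -828191722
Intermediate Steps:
w(K, m) = -6*m (w(K, m) = 0 - 6*m = -6*m)
L = -20684 (L = -(-6*0 - 1*(-20684)) = -(0 + 20684) = -1*20684 = -20684)
(((-10256 + 2501) + Y(-9)) + 44282)*(-1995 + L) = (((-10256 + 2501) - 9) + 44282)*(-1995 - 20684) = ((-7755 - 9) + 44282)*(-22679) = (-7764 + 44282)*(-22679) = 36518*(-22679) = -828191722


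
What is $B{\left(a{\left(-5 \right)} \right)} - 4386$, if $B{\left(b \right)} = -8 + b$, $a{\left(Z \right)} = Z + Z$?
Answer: $-4404$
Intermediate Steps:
$a{\left(Z \right)} = 2 Z$
$B{\left(a{\left(-5 \right)} \right)} - 4386 = \left(-8 + 2 \left(-5\right)\right) - 4386 = \left(-8 - 10\right) - 4386 = -18 - 4386 = -4404$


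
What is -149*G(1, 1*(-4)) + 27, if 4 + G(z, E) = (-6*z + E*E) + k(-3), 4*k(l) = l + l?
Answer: -1287/2 ≈ -643.50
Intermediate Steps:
k(l) = l/2 (k(l) = (l + l)/4 = (2*l)/4 = l/2)
G(z, E) = -11/2 + E² - 6*z (G(z, E) = -4 + ((-6*z + E*E) + (½)*(-3)) = -4 + ((-6*z + E²) - 3/2) = -4 + ((E² - 6*z) - 3/2) = -4 + (-3/2 + E² - 6*z) = -11/2 + E² - 6*z)
-149*G(1, 1*(-4)) + 27 = -149*(-11/2 + (1*(-4))² - 6*1) + 27 = -149*(-11/2 + (-4)² - 6) + 27 = -149*(-11/2 + 16 - 6) + 27 = -149*9/2 + 27 = -1341/2 + 27 = -1287/2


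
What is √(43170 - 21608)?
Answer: √21562 ≈ 146.84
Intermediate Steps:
√(43170 - 21608) = √21562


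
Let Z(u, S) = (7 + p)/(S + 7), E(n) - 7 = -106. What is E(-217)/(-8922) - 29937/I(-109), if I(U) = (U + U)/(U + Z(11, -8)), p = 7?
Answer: -2737751820/162083 ≈ -16891.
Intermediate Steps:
E(n) = -99 (E(n) = 7 - 106 = -99)
Z(u, S) = 14/(7 + S) (Z(u, S) = (7 + 7)/(S + 7) = 14/(7 + S))
I(U) = 2*U/(-14 + U) (I(U) = (U + U)/(U + 14/(7 - 8)) = (2*U)/(U + 14/(-1)) = (2*U)/(U + 14*(-1)) = (2*U)/(U - 14) = (2*U)/(-14 + U) = 2*U/(-14 + U))
E(-217)/(-8922) - 29937/I(-109) = -99/(-8922) - 29937/(2*(-109)/(-14 - 109)) = -99*(-1/8922) - 29937/(2*(-109)/(-123)) = 33/2974 - 29937/(2*(-109)*(-1/123)) = 33/2974 - 29937/218/123 = 33/2974 - 29937*123/218 = 33/2974 - 3682251/218 = -2737751820/162083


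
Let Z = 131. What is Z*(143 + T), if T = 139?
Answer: 36942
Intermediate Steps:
Z*(143 + T) = 131*(143 + 139) = 131*282 = 36942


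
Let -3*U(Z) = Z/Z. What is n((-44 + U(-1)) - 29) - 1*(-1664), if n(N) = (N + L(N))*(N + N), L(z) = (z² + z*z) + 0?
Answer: -42256672/27 ≈ -1.5651e+6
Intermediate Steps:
U(Z) = -⅓ (U(Z) = -Z/(3*Z) = -⅓*1 = -⅓)
L(z) = 2*z² (L(z) = (z² + z²) + 0 = 2*z² + 0 = 2*z²)
n(N) = 2*N*(N + 2*N²) (n(N) = (N + 2*N²)*(N + N) = (N + 2*N²)*(2*N) = 2*N*(N + 2*N²))
n((-44 + U(-1)) - 29) - 1*(-1664) = ((-44 - ⅓) - 29)²*(2 + 4*((-44 - ⅓) - 29)) - 1*(-1664) = (-133/3 - 29)²*(2 + 4*(-133/3 - 29)) + 1664 = (-220/3)²*(2 + 4*(-220/3)) + 1664 = 48400*(2 - 880/3)/9 + 1664 = (48400/9)*(-874/3) + 1664 = -42301600/27 + 1664 = -42256672/27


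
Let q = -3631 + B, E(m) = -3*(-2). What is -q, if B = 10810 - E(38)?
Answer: -7173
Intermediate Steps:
E(m) = 6
B = 10804 (B = 10810 - 1*6 = 10810 - 6 = 10804)
q = 7173 (q = -3631 + 10804 = 7173)
-q = -1*7173 = -7173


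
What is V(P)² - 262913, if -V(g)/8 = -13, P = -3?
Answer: -252097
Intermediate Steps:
V(g) = 104 (V(g) = -8*(-13) = 104)
V(P)² - 262913 = 104² - 262913 = 10816 - 262913 = -252097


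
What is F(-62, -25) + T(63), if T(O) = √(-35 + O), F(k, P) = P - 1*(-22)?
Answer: -3 + 2*√7 ≈ 2.2915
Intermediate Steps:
F(k, P) = 22 + P (F(k, P) = P + 22 = 22 + P)
F(-62, -25) + T(63) = (22 - 25) + √(-35 + 63) = -3 + √28 = -3 + 2*√7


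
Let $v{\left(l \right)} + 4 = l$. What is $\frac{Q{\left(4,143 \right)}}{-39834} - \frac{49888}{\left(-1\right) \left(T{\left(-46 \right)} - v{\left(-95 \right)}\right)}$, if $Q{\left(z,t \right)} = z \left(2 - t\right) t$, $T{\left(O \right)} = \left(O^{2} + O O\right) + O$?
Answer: $\frac{388805402}{28448115} \approx 13.667$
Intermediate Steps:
$v{\left(l \right)} = -4 + l$
$T{\left(O \right)} = O + 2 O^{2}$ ($T{\left(O \right)} = \left(O^{2} + O^{2}\right) + O = 2 O^{2} + O = O + 2 O^{2}$)
$Q{\left(z,t \right)} = t z \left(2 - t\right)$
$\frac{Q{\left(4,143 \right)}}{-39834} - \frac{49888}{\left(-1\right) \left(T{\left(-46 \right)} - v{\left(-95 \right)}\right)} = \frac{143 \cdot 4 \left(2 - 143\right)}{-39834} - \frac{49888}{\left(-1\right) \left(- 46 \left(1 + 2 \left(-46\right)\right) - \left(-4 - 95\right)\right)} = 143 \cdot 4 \left(2 - 143\right) \left(- \frac{1}{39834}\right) - \frac{49888}{\left(-1\right) \left(- 46 \left(1 - 92\right) - -99\right)} = 143 \cdot 4 \left(-141\right) \left(- \frac{1}{39834}\right) - \frac{49888}{\left(-1\right) \left(\left(-46\right) \left(-91\right) + 99\right)} = \left(-80652\right) \left(- \frac{1}{39834}\right) - \frac{49888}{\left(-1\right) \left(4186 + 99\right)} = \frac{13442}{6639} - \frac{49888}{\left(-1\right) 4285} = \frac{13442}{6639} - \frac{49888}{-4285} = \frac{13442}{6639} - - \frac{49888}{4285} = \frac{13442}{6639} + \frac{49888}{4285} = \frac{388805402}{28448115}$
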